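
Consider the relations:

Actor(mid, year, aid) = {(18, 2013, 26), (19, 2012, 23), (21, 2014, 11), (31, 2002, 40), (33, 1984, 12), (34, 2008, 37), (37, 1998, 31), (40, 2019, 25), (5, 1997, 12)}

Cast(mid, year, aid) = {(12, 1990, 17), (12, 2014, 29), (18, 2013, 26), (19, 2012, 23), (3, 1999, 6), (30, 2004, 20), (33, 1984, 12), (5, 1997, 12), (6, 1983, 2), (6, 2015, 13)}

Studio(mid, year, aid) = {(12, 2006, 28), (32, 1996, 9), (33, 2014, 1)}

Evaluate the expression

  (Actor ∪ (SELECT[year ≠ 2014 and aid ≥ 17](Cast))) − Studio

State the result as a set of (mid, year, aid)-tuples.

{(12, 1990, 17), (18, 2013, 26), (19, 2012, 23), (21, 2014, 11), (30, 2004, 20), (31, 2002, 40), (33, 1984, 12), (34, 2008, 37), (37, 1998, 31), (40, 2019, 25), (5, 1997, 12)}

σ[year ≠ 2014 and aid ≥ 17]: keep tuples satisfying year ≠ 2014 and aid ≥ 17 → {(12, 1990, 17), (18, 2013, 26), (19, 2012, 23), (30, 2004, 20)}
Taking the union: {(12, 1990, 17), (18, 2013, 26), (19, 2012, 23), (21, 2014, 11), (30, 2004, 20), (31, 2002, 40), (33, 1984, 12), (34, 2008, 37), (37, 1998, 31), (40, 2019, 25), (5, 1997, 12)}
Taking the difference: {(12, 1990, 17), (18, 2013, 26), (19, 2012, 23), (21, 2014, 11), (30, 2004, 20), (31, 2002, 40), (33, 1984, 12), (34, 2008, 37), (37, 1998, 31), (40, 2019, 25), (5, 1997, 12)}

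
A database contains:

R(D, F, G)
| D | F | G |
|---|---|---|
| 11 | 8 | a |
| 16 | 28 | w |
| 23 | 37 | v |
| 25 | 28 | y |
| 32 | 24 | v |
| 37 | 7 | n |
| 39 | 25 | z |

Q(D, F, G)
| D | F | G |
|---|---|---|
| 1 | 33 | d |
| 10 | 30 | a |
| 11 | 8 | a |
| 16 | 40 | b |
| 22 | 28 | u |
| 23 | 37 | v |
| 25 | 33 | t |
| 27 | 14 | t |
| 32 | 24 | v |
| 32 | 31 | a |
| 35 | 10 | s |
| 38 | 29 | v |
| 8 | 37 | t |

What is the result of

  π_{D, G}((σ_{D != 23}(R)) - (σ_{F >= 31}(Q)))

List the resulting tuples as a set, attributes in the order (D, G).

{(11, a), (16, w), (25, y), (32, v), (37, n), (39, z)}

Selection D != 23: {(11, 8, a), (16, 28, w), (25, 28, y), (32, 24, v), (37, 7, n), (39, 25, z)}
Selection F >= 31: {(1, 33, d), (16, 40, b), (23, 37, v), (25, 33, t), (32, 31, a), (8, 37, t)}
Set difference of the two operands is {(11, 8, a), (16, 28, w), (25, 28, y), (32, 24, v), (37, 7, n), (39, 25, z)}.
π_{D, G} gives {(11, a), (16, w), (25, y), (32, v), (37, n), (39, z)}.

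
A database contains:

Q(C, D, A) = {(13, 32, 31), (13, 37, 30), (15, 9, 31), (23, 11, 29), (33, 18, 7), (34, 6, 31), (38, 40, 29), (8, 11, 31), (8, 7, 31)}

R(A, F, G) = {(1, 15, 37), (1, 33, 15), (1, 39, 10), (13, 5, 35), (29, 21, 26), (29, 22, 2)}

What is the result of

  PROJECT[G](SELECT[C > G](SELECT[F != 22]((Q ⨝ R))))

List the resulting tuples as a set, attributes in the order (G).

{26}

Joining Q and R on A yields {(23, 11, 29, 21, 26), (23, 11, 29, 22, 2), (38, 40, 29, 21, 26), (38, 40, 29, 22, 2)}.
Apply σ_{F != 22}; surviving tuples: {(23, 11, 29, 21, 26), (38, 40, 29, 21, 26)}
Apply σ_{C > G}; surviving tuples: {(38, 40, 29, 21, 26)}
π_{G} gives {26}.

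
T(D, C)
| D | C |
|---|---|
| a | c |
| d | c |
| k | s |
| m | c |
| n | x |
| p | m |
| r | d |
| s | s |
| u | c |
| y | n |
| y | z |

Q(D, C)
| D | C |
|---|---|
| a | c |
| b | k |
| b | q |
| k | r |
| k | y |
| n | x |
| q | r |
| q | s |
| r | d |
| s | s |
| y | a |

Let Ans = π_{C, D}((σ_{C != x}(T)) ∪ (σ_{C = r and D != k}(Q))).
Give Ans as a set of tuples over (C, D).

Apply σ_{C != x}; surviving tuples: {(a, c), (d, c), (k, s), (m, c), (p, m), (r, d), (s, s), (u, c), (y, n), (y, z)}
Apply σ_{C = r and D != k}; surviving tuples: {(q, r)}
Union: {(a, c), (d, c), (k, s), (m, c), (p, m), (r, d), (s, s), (u, c), (y, n), (y, z)} with {(q, r)} → {(a, c), (d, c), (k, s), (m, c), (p, m), (q, r), (r, d), (s, s), (u, c), (y, n), (y, z)}
π_{C, D} gives {(c, a), (c, d), (c, m), (c, u), (d, r), (m, p), (n, y), (r, q), (s, k), (s, s), (z, y)}.

{(c, a), (c, d), (c, m), (c, u), (d, r), (m, p), (n, y), (r, q), (s, k), (s, s), (z, y)}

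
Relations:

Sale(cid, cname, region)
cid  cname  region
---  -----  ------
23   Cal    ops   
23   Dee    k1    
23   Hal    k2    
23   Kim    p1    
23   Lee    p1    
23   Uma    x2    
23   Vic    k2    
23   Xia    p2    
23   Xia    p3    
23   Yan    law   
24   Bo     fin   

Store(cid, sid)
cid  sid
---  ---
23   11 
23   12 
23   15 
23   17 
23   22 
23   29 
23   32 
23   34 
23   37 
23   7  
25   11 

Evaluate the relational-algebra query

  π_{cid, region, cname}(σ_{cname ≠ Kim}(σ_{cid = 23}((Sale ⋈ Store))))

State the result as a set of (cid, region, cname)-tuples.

{(23, k1, Dee), (23, k2, Hal), (23, k2, Vic), (23, law, Yan), (23, ops, Cal), (23, p1, Lee), (23, p2, Xia), (23, p3, Xia), (23, x2, Uma)}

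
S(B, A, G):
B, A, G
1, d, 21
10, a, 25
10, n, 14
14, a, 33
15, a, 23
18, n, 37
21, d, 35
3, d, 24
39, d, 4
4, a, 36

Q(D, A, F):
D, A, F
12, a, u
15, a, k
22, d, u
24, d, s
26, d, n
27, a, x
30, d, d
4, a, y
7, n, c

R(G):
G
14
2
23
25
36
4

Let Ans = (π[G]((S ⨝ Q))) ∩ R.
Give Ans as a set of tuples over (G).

S ⋈ Q (natural join on A): {(1, d, 21, 22, u), (1, d, 21, 24, s), (1, d, 21, 26, n), (1, d, 21, 30, d), (10, a, 25, 12, u), (10, a, 25, 15, k), (10, a, 25, 27, x), (10, a, 25, 4, y), (10, n, 14, 7, c), (14, a, 33, 12, u), (14, a, 33, 15, k), (14, a, 33, 27, x), (14, a, 33, 4, y), (15, a, 23, 12, u), (15, a, 23, 15, k), (15, a, 23, 27, x), (15, a, 23, 4, y), (18, n, 37, 7, c), (21, d, 35, 22, u), (21, d, 35, 24, s), (21, d, 35, 26, n), (21, d, 35, 30, d), (3, d, 24, 22, u), (3, d, 24, 24, s), (3, d, 24, 26, n), (3, d, 24, 30, d), (39, d, 4, 22, u), (39, d, 4, 24, s), (39, d, 4, 26, n), (39, d, 4, 30, d), (4, a, 36, 12, u), (4, a, 36, 15, k), (4, a, 36, 27, x), (4, a, 36, 4, y)}
Keep only column(s) G (24 duplicate(s) eliminated): {14, 21, 23, 24, 25, 33, 35, 36, 37, 4}
Intersection: {14, 21, 23, 24, 25, 33, 35, 36, 37, 4} with {14, 2, 23, 25, 36, 4} → {14, 23, 25, 36, 4}

{14, 23, 25, 36, 4}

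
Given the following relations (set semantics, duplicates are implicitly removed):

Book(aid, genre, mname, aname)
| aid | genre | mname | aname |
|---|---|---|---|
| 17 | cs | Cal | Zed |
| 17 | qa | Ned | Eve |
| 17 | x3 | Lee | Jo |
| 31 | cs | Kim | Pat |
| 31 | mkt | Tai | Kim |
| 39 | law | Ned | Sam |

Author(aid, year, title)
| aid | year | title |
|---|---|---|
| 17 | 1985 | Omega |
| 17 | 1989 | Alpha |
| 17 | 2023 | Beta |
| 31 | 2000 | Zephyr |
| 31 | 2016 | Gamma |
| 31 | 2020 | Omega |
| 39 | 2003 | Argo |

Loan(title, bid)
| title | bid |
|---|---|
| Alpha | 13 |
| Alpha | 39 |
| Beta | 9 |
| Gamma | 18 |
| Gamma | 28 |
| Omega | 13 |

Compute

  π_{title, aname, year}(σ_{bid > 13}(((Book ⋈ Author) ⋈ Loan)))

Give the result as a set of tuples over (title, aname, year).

Book ⋈ Author (natural join on aid): {(17, cs, Cal, Zed, 1985, Omega), (17, cs, Cal, Zed, 1989, Alpha), (17, cs, Cal, Zed, 2023, Beta), (17, qa, Ned, Eve, 1985, Omega), (17, qa, Ned, Eve, 1989, Alpha), (17, qa, Ned, Eve, 2023, Beta), (17, x3, Lee, Jo, 1985, Omega), (17, x3, Lee, Jo, 1989, Alpha), (17, x3, Lee, Jo, 2023, Beta), (31, cs, Kim, Pat, 2000, Zephyr), (31, cs, Kim, Pat, 2016, Gamma), (31, cs, Kim, Pat, 2020, Omega), (31, mkt, Tai, Kim, 2000, Zephyr), (31, mkt, Tai, Kim, 2016, Gamma), (31, mkt, Tai, Kim, 2020, Omega), (39, law, Ned, Sam, 2003, Argo)}
(Book ⋈ Author) ⋈ Loan (natural join on title): {(17, cs, Cal, Zed, 1985, Omega, 13), (17, cs, Cal, Zed, 1989, Alpha, 13), (17, cs, Cal, Zed, 1989, Alpha, 39), (17, cs, Cal, Zed, 2023, Beta, 9), (17, qa, Ned, Eve, 1985, Omega, 13), (17, qa, Ned, Eve, 1989, Alpha, 13), (17, qa, Ned, Eve, 1989, Alpha, 39), (17, qa, Ned, Eve, 2023, Beta, 9), (17, x3, Lee, Jo, 1985, Omega, 13), (17, x3, Lee, Jo, 1989, Alpha, 13), (17, x3, Lee, Jo, 1989, Alpha, 39), (17, x3, Lee, Jo, 2023, Beta, 9), (31, cs, Kim, Pat, 2016, Gamma, 18), (31, cs, Kim, Pat, 2016, Gamma, 28), (31, cs, Kim, Pat, 2020, Omega, 13), (31, mkt, Tai, Kim, 2016, Gamma, 18), (31, mkt, Tai, Kim, 2016, Gamma, 28), (31, mkt, Tai, Kim, 2020, Omega, 13)}
Apply σ_{bid > 13}; surviving tuples: {(17, cs, Cal, Zed, 1989, Alpha, 39), (17, qa, Ned, Eve, 1989, Alpha, 39), (17, x3, Lee, Jo, 1989, Alpha, 39), (31, cs, Kim, Pat, 2016, Gamma, 18), (31, cs, Kim, Pat, 2016, Gamma, 28), (31, mkt, Tai, Kim, 2016, Gamma, 18), (31, mkt, Tai, Kim, 2016, Gamma, 28)}
π[title, aname, year]: project onto (title, aname, year) (2 duplicate(s) eliminated) → {(Alpha, Eve, 1989), (Alpha, Jo, 1989), (Alpha, Zed, 1989), (Gamma, Kim, 2016), (Gamma, Pat, 2016)}

{(Alpha, Eve, 1989), (Alpha, Jo, 1989), (Alpha, Zed, 1989), (Gamma, Kim, 2016), (Gamma, Pat, 2016)}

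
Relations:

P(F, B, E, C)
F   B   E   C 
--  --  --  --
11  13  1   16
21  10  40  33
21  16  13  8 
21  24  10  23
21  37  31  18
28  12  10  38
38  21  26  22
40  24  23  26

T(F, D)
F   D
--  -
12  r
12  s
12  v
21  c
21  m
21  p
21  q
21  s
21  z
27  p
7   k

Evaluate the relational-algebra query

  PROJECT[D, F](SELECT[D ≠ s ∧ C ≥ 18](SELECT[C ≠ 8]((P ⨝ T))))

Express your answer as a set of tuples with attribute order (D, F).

Joining P and T on F yields {(21, 10, 40, 33, c), (21, 10, 40, 33, m), (21, 10, 40, 33, p), (21, 10, 40, 33, q), (21, 10, 40, 33, s), (21, 10, 40, 33, z), (21, 16, 13, 8, c), (21, 16, 13, 8, m), (21, 16, 13, 8, p), (21, 16, 13, 8, q), (21, 16, 13, 8, s), (21, 16, 13, 8, z), (21, 24, 10, 23, c), (21, 24, 10, 23, m), (21, 24, 10, 23, p), (21, 24, 10, 23, q), (21, 24, 10, 23, s), (21, 24, 10, 23, z), (21, 37, 31, 18, c), (21, 37, 31, 18, m), (21, 37, 31, 18, p), (21, 37, 31, 18, q), (21, 37, 31, 18, s), (21, 37, 31, 18, z)}.
Apply σ_{C ≠ 8}; surviving tuples: {(21, 10, 40, 33, c), (21, 10, 40, 33, m), (21, 10, 40, 33, p), (21, 10, 40, 33, q), (21, 10, 40, 33, s), (21, 10, 40, 33, z), (21, 24, 10, 23, c), (21, 24, 10, 23, m), (21, 24, 10, 23, p), (21, 24, 10, 23, q), (21, 24, 10, 23, s), (21, 24, 10, 23, z), (21, 37, 31, 18, c), (21, 37, 31, 18, m), (21, 37, 31, 18, p), (21, 37, 31, 18, q), (21, 37, 31, 18, s), (21, 37, 31, 18, z)}
Apply σ_{D ≠ s ∧ C ≥ 18}; surviving tuples: {(21, 10, 40, 33, c), (21, 10, 40, 33, m), (21, 10, 40, 33, p), (21, 10, 40, 33, q), (21, 10, 40, 33, z), (21, 24, 10, 23, c), (21, 24, 10, 23, m), (21, 24, 10, 23, p), (21, 24, 10, 23, q), (21, 24, 10, 23, z), (21, 37, 31, 18, c), (21, 37, 31, 18, m), (21, 37, 31, 18, p), (21, 37, 31, 18, q), (21, 37, 31, 18, z)}
Keep only column(s) D, F (10 duplicate(s) eliminated): {(c, 21), (m, 21), (p, 21), (q, 21), (z, 21)}

{(c, 21), (m, 21), (p, 21), (q, 21), (z, 21)}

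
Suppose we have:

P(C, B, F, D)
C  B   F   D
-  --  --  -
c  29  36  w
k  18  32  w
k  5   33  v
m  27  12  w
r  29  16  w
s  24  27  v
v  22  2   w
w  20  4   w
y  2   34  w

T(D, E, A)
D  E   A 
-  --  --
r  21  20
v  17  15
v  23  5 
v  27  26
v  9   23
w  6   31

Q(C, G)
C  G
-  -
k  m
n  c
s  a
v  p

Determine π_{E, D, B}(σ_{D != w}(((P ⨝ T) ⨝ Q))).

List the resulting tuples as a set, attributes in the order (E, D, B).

P ⋈ T (natural join on D): {(c, 29, 36, w, 6, 31), (k, 18, 32, w, 6, 31), (k, 5, 33, v, 17, 15), (k, 5, 33, v, 23, 5), (k, 5, 33, v, 27, 26), (k, 5, 33, v, 9, 23), (m, 27, 12, w, 6, 31), (r, 29, 16, w, 6, 31), (s, 24, 27, v, 17, 15), (s, 24, 27, v, 23, 5), (s, 24, 27, v, 27, 26), (s, 24, 27, v, 9, 23), (v, 22, 2, w, 6, 31), (w, 20, 4, w, 6, 31), (y, 2, 34, w, 6, 31)}
(P ⨝ T) ⋈ Q (natural join on C): {(k, 18, 32, w, 6, 31, m), (k, 5, 33, v, 17, 15, m), (k, 5, 33, v, 23, 5, m), (k, 5, 33, v, 27, 26, m), (k, 5, 33, v, 9, 23, m), (s, 24, 27, v, 17, 15, a), (s, 24, 27, v, 23, 5, a), (s, 24, 27, v, 27, 26, a), (s, 24, 27, v, 9, 23, a), (v, 22, 2, w, 6, 31, p)}
σ[D != w]: keep tuples satisfying D != w → {(k, 5, 33, v, 17, 15, m), (k, 5, 33, v, 23, 5, m), (k, 5, 33, v, 27, 26, m), (k, 5, 33, v, 9, 23, m), (s, 24, 27, v, 17, 15, a), (s, 24, 27, v, 23, 5, a), (s, 24, 27, v, 27, 26, a), (s, 24, 27, v, 9, 23, a)}
π_{E, D, B} gives {(17, v, 24), (17, v, 5), (23, v, 24), (23, v, 5), (27, v, 24), (27, v, 5), (9, v, 24), (9, v, 5)}.

{(17, v, 24), (17, v, 5), (23, v, 24), (23, v, 5), (27, v, 24), (27, v, 5), (9, v, 24), (9, v, 5)}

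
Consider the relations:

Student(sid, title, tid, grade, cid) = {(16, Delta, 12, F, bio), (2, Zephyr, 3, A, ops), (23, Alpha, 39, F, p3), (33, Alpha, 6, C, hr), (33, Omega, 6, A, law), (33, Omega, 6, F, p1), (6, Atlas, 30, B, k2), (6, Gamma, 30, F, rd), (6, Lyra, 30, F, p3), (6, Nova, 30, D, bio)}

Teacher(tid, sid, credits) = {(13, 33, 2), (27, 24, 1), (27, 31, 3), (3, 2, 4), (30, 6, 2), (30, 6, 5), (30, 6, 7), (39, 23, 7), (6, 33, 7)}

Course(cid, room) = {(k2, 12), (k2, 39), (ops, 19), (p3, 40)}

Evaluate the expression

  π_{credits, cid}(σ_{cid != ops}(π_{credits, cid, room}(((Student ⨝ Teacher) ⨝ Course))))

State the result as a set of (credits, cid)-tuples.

Joining Student and Teacher on sid, tid yields {(2, Zephyr, 3, A, ops, 4), (23, Alpha, 39, F, p3, 7), (33, Alpha, 6, C, hr, 7), (33, Omega, 6, A, law, 7), (33, Omega, 6, F, p1, 7), (6, Atlas, 30, B, k2, 2), (6, Atlas, 30, B, k2, 5), (6, Atlas, 30, B, k2, 7), (6, Gamma, 30, F, rd, 2), (6, Gamma, 30, F, rd, 5), (6, Gamma, 30, F, rd, 7), (6, Lyra, 30, F, p3, 2), (6, Lyra, 30, F, p3, 5), (6, Lyra, 30, F, p3, 7), (6, Nova, 30, D, bio, 2), (6, Nova, 30, D, bio, 5), (6, Nova, 30, D, bio, 7)}.
Joining (Student ⨝ Teacher) and Course on cid yields {(2, Zephyr, 3, A, ops, 4, 19), (23, Alpha, 39, F, p3, 7, 40), (6, Atlas, 30, B, k2, 2, 12), (6, Atlas, 30, B, k2, 2, 39), (6, Atlas, 30, B, k2, 5, 12), (6, Atlas, 30, B, k2, 5, 39), (6, Atlas, 30, B, k2, 7, 12), (6, Atlas, 30, B, k2, 7, 39), (6, Lyra, 30, F, p3, 2, 40), (6, Lyra, 30, F, p3, 5, 40), (6, Lyra, 30, F, p3, 7, 40)}.
Projecting to credits, cid, room (1 duplicate(s) eliminated): {(2, k2, 12), (2, k2, 39), (2, p3, 40), (4, ops, 19), (5, k2, 12), (5, k2, 39), (5, p3, 40), (7, k2, 12), (7, k2, 39), (7, p3, 40)}
Apply σ_{cid != ops}; surviving tuples: {(2, k2, 12), (2, k2, 39), (2, p3, 40), (5, k2, 12), (5, k2, 39), (5, p3, 40), (7, k2, 12), (7, k2, 39), (7, p3, 40)}
Projecting to credits, cid (3 duplicate(s) eliminated): {(2, k2), (2, p3), (5, k2), (5, p3), (7, k2), (7, p3)}

{(2, k2), (2, p3), (5, k2), (5, p3), (7, k2), (7, p3)}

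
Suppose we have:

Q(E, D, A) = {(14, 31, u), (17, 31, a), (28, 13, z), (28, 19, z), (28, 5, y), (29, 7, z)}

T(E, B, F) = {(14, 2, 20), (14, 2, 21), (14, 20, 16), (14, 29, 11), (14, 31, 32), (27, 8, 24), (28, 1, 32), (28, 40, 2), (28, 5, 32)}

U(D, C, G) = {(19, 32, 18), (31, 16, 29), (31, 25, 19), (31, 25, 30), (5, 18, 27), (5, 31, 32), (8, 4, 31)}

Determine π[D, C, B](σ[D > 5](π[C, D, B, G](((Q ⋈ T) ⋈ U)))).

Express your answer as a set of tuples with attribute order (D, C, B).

{(19, 32, 1), (19, 32, 40), (19, 32, 5), (31, 16, 2), (31, 16, 20), (31, 16, 29), (31, 16, 31), (31, 25, 2), (31, 25, 20), (31, 25, 29), (31, 25, 31)}

Joining Q and T on E yields {(14, 31, u, 2, 20), (14, 31, u, 2, 21), (14, 31, u, 20, 16), (14, 31, u, 29, 11), (14, 31, u, 31, 32), (28, 13, z, 1, 32), (28, 13, z, 40, 2), (28, 13, z, 5, 32), (28, 19, z, 1, 32), (28, 19, z, 40, 2), (28, 19, z, 5, 32), (28, 5, y, 1, 32), (28, 5, y, 40, 2), (28, 5, y, 5, 32)}.
Joining (Q ⋈ T) and U on D yields {(14, 31, u, 2, 20, 16, 29), (14, 31, u, 2, 20, 25, 19), (14, 31, u, 2, 20, 25, 30), (14, 31, u, 2, 21, 16, 29), (14, 31, u, 2, 21, 25, 19), (14, 31, u, 2, 21, 25, 30), (14, 31, u, 20, 16, 16, 29), (14, 31, u, 20, 16, 25, 19), (14, 31, u, 20, 16, 25, 30), (14, 31, u, 29, 11, 16, 29), (14, 31, u, 29, 11, 25, 19), (14, 31, u, 29, 11, 25, 30), (14, 31, u, 31, 32, 16, 29), (14, 31, u, 31, 32, 25, 19), (14, 31, u, 31, 32, 25, 30), (28, 19, z, 1, 32, 32, 18), (28, 19, z, 40, 2, 32, 18), (28, 19, z, 5, 32, 32, 18), (28, 5, y, 1, 32, 18, 27), (28, 5, y, 1, 32, 31, 32), (28, 5, y, 40, 2, 18, 27), (28, 5, y, 40, 2, 31, 32), (28, 5, y, 5, 32, 18, 27), (28, 5, y, 5, 32, 31, 32)}.
π_{C, D, B, G} gives {(16, 31, 2, 29), (16, 31, 20, 29), (16, 31, 29, 29), (16, 31, 31, 29), (18, 5, 1, 27), (18, 5, 40, 27), (18, 5, 5, 27), (25, 31, 2, 19), (25, 31, 2, 30), (25, 31, 20, 19), (25, 31, 20, 30), (25, 31, 29, 19), (25, 31, 29, 30), (25, 31, 31, 19), (25, 31, 31, 30), (31, 5, 1, 32), (31, 5, 40, 32), (31, 5, 5, 32), (32, 19, 1, 18), (32, 19, 40, 18), (32, 19, 5, 18)} (3 duplicate(s) eliminated).
Apply σ_{D > 5}; surviving tuples: {(16, 31, 2, 29), (16, 31, 20, 29), (16, 31, 29, 29), (16, 31, 31, 29), (25, 31, 2, 19), (25, 31, 2, 30), (25, 31, 20, 19), (25, 31, 20, 30), (25, 31, 29, 19), (25, 31, 29, 30), (25, 31, 31, 19), (25, 31, 31, 30), (32, 19, 1, 18), (32, 19, 40, 18), (32, 19, 5, 18)}
π_{D, C, B} gives {(19, 32, 1), (19, 32, 40), (19, 32, 5), (31, 16, 2), (31, 16, 20), (31, 16, 29), (31, 16, 31), (31, 25, 2), (31, 25, 20), (31, 25, 29), (31, 25, 31)} (4 duplicate(s) eliminated).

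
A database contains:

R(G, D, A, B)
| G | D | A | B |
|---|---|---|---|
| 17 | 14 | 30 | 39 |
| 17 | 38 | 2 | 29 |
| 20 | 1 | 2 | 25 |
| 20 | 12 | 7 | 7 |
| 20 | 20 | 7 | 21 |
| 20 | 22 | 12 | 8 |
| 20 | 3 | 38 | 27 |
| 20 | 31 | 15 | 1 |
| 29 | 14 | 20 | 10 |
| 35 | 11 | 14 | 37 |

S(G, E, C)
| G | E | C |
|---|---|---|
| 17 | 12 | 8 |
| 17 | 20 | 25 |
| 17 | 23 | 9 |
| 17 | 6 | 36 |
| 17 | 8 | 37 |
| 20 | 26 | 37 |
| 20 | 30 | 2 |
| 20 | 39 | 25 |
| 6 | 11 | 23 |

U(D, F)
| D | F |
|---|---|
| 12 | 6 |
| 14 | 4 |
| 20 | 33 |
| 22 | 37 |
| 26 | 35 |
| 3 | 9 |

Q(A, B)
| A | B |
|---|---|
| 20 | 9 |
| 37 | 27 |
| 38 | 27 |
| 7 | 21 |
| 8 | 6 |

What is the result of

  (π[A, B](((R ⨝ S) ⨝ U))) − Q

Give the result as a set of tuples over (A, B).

{(12, 8), (30, 39), (7, 7)}

R ⋈ S (natural join on G): {(17, 14, 30, 39, 12, 8), (17, 14, 30, 39, 20, 25), (17, 14, 30, 39, 23, 9), (17, 14, 30, 39, 6, 36), (17, 14, 30, 39, 8, 37), (17, 38, 2, 29, 12, 8), (17, 38, 2, 29, 20, 25), (17, 38, 2, 29, 23, 9), (17, 38, 2, 29, 6, 36), (17, 38, 2, 29, 8, 37), (20, 1, 2, 25, 26, 37), (20, 1, 2, 25, 30, 2), (20, 1, 2, 25, 39, 25), (20, 12, 7, 7, 26, 37), (20, 12, 7, 7, 30, 2), (20, 12, 7, 7, 39, 25), (20, 20, 7, 21, 26, 37), (20, 20, 7, 21, 30, 2), (20, 20, 7, 21, 39, 25), (20, 22, 12, 8, 26, 37), (20, 22, 12, 8, 30, 2), (20, 22, 12, 8, 39, 25), (20, 3, 38, 27, 26, 37), (20, 3, 38, 27, 30, 2), (20, 3, 38, 27, 39, 25), (20, 31, 15, 1, 26, 37), (20, 31, 15, 1, 30, 2), (20, 31, 15, 1, 39, 25)}
(R ⨝ S) ⋈ U (natural join on D): {(17, 14, 30, 39, 12, 8, 4), (17, 14, 30, 39, 20, 25, 4), (17, 14, 30, 39, 23, 9, 4), (17, 14, 30, 39, 6, 36, 4), (17, 14, 30, 39, 8, 37, 4), (20, 12, 7, 7, 26, 37, 6), (20, 12, 7, 7, 30, 2, 6), (20, 12, 7, 7, 39, 25, 6), (20, 20, 7, 21, 26, 37, 33), (20, 20, 7, 21, 30, 2, 33), (20, 20, 7, 21, 39, 25, 33), (20, 22, 12, 8, 26, 37, 37), (20, 22, 12, 8, 30, 2, 37), (20, 22, 12, 8, 39, 25, 37), (20, 3, 38, 27, 26, 37, 9), (20, 3, 38, 27, 30, 2, 9), (20, 3, 38, 27, 39, 25, 9)}
π_{A, B} gives {(12, 8), (30, 39), (38, 27), (7, 21), (7, 7)} (12 duplicate(s) eliminated).
Difference: {(12, 8), (30, 39), (38, 27), (7, 21), (7, 7)} with {(20, 9), (37, 27), (38, 27), (7, 21), (8, 6)} → {(12, 8), (30, 39), (7, 7)}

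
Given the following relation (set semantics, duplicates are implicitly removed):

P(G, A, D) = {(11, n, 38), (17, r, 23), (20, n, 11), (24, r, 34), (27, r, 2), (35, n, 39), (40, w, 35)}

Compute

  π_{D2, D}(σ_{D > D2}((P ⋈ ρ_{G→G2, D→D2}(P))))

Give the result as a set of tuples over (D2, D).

ρ[G→G2, D→D2]: schema becomes (G2, A, D2); tuples unchanged.
Joining P and ρ_{G→G2, D→D2}(P) on A yields {(11, n, 38, 11, 38), (11, n, 38, 20, 11), (11, n, 38, 35, 39), (17, r, 23, 17, 23), (17, r, 23, 24, 34), (17, r, 23, 27, 2), (20, n, 11, 11, 38), (20, n, 11, 20, 11), (20, n, 11, 35, 39), (24, r, 34, 17, 23), (24, r, 34, 24, 34), (24, r, 34, 27, 2), (27, r, 2, 17, 23), (27, r, 2, 24, 34), (27, r, 2, 27, 2), (35, n, 39, 11, 38), (35, n, 39, 20, 11), (35, n, 39, 35, 39), (40, w, 35, 40, 35)}.
Apply σ_{D > D2}; surviving tuples: {(11, n, 38, 20, 11), (17, r, 23, 27, 2), (24, r, 34, 17, 23), (24, r, 34, 27, 2), (35, n, 39, 11, 38), (35, n, 39, 20, 11)}
π[D2, D]: project onto (D2, D) → {(11, 38), (11, 39), (2, 23), (2, 34), (23, 34), (38, 39)}

{(11, 38), (11, 39), (2, 23), (2, 34), (23, 34), (38, 39)}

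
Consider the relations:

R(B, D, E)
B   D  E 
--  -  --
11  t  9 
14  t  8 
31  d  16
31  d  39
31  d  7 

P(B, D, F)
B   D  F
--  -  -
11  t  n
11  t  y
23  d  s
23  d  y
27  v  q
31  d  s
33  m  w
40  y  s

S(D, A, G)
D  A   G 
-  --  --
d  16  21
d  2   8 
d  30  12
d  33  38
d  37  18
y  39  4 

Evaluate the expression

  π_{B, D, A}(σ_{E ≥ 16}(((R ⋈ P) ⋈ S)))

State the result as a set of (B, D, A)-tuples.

{(31, d, 16), (31, d, 2), (31, d, 30), (31, d, 33), (31, d, 37)}

Joining R and P on B, D yields {(11, t, 9, n), (11, t, 9, y), (31, d, 16, s), (31, d, 39, s), (31, d, 7, s)}.
Joining (R ⋈ P) and S on D yields {(31, d, 16, s, 16, 21), (31, d, 16, s, 2, 8), (31, d, 16, s, 30, 12), (31, d, 16, s, 33, 38), (31, d, 16, s, 37, 18), (31, d, 39, s, 16, 21), (31, d, 39, s, 2, 8), (31, d, 39, s, 30, 12), (31, d, 39, s, 33, 38), (31, d, 39, s, 37, 18), (31, d, 7, s, 16, 21), (31, d, 7, s, 2, 8), (31, d, 7, s, 30, 12), (31, d, 7, s, 33, 38), (31, d, 7, s, 37, 18)}.
σ[E ≥ 16]: keep tuples satisfying E ≥ 16 → {(31, d, 16, s, 16, 21), (31, d, 16, s, 2, 8), (31, d, 16, s, 30, 12), (31, d, 16, s, 33, 38), (31, d, 16, s, 37, 18), (31, d, 39, s, 16, 21), (31, d, 39, s, 2, 8), (31, d, 39, s, 30, 12), (31, d, 39, s, 33, 38), (31, d, 39, s, 37, 18)}
Keep only column(s) B, D, A (5 duplicate(s) eliminated): {(31, d, 16), (31, d, 2), (31, d, 30), (31, d, 33), (31, d, 37)}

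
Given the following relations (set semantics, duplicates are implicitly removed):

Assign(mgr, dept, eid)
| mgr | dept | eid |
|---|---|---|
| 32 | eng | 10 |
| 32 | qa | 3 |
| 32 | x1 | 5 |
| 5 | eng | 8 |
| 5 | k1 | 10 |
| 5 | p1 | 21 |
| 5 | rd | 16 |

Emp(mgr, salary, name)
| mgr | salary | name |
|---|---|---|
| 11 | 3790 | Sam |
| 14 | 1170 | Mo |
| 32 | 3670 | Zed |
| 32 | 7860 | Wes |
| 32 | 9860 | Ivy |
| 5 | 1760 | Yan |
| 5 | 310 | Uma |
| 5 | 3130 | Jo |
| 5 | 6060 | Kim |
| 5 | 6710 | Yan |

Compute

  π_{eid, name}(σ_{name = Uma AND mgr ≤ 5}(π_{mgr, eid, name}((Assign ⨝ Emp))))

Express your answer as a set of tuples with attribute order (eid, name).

Joining Assign and Emp on mgr yields {(32, eng, 10, 3670, Zed), (32, eng, 10, 7860, Wes), (32, eng, 10, 9860, Ivy), (32, qa, 3, 3670, Zed), (32, qa, 3, 7860, Wes), (32, qa, 3, 9860, Ivy), (32, x1, 5, 3670, Zed), (32, x1, 5, 7860, Wes), (32, x1, 5, 9860, Ivy), (5, eng, 8, 1760, Yan), (5, eng, 8, 310, Uma), (5, eng, 8, 3130, Jo), (5, eng, 8, 6060, Kim), (5, eng, 8, 6710, Yan), (5, k1, 10, 1760, Yan), (5, k1, 10, 310, Uma), (5, k1, 10, 3130, Jo), (5, k1, 10, 6060, Kim), (5, k1, 10, 6710, Yan), (5, p1, 21, 1760, Yan), (5, p1, 21, 310, Uma), (5, p1, 21, 3130, Jo), (5, p1, 21, 6060, Kim), (5, p1, 21, 6710, Yan), (5, rd, 16, 1760, Yan), (5, rd, 16, 310, Uma), (5, rd, 16, 3130, Jo), (5, rd, 16, 6060, Kim), (5, rd, 16, 6710, Yan)}.
π[mgr, eid, name]: project onto (mgr, eid, name) (4 duplicate(s) eliminated) → {(32, 10, Ivy), (32, 10, Wes), (32, 10, Zed), (32, 3, Ivy), (32, 3, Wes), (32, 3, Zed), (32, 5, Ivy), (32, 5, Wes), (32, 5, Zed), (5, 10, Jo), (5, 10, Kim), (5, 10, Uma), (5, 10, Yan), (5, 16, Jo), (5, 16, Kim), (5, 16, Uma), (5, 16, Yan), (5, 21, Jo), (5, 21, Kim), (5, 21, Uma), (5, 21, Yan), (5, 8, Jo), (5, 8, Kim), (5, 8, Uma), (5, 8, Yan)}
Filtering on name = Uma AND mgr ≤ 5 leaves {(5, 10, Uma), (5, 16, Uma), (5, 21, Uma), (5, 8, Uma)}.
π[eid, name]: project onto (eid, name) → {(10, Uma), (16, Uma), (21, Uma), (8, Uma)}

{(10, Uma), (16, Uma), (21, Uma), (8, Uma)}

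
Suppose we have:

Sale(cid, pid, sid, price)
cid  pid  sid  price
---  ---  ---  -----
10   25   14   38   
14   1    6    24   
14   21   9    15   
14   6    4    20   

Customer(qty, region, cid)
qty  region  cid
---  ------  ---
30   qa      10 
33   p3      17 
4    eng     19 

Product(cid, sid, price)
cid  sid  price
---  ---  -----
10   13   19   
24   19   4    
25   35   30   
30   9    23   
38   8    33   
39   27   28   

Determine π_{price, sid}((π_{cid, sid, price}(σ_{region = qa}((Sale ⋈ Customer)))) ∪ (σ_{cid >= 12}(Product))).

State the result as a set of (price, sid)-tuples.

{(23, 9), (28, 27), (30, 35), (33, 8), (38, 14), (4, 19)}

Sale ⋈ Customer (natural join on cid): {(10, 25, 14, 38, 30, qa)}
σ[region = qa]: keep tuples satisfying region = qa → {(10, 25, 14, 38, 30, qa)}
Keep only column(s) cid, sid, price: {(10, 14, 38)}
σ[cid >= 12]: keep tuples satisfying cid >= 12 → {(24, 19, 4), (25, 35, 30), (30, 9, 23), (38, 8, 33), (39, 27, 28)}
Set union of the two operands is {(10, 14, 38), (24, 19, 4), (25, 35, 30), (30, 9, 23), (38, 8, 33), (39, 27, 28)}.
Keep only column(s) price, sid: {(23, 9), (28, 27), (30, 35), (33, 8), (38, 14), (4, 19)}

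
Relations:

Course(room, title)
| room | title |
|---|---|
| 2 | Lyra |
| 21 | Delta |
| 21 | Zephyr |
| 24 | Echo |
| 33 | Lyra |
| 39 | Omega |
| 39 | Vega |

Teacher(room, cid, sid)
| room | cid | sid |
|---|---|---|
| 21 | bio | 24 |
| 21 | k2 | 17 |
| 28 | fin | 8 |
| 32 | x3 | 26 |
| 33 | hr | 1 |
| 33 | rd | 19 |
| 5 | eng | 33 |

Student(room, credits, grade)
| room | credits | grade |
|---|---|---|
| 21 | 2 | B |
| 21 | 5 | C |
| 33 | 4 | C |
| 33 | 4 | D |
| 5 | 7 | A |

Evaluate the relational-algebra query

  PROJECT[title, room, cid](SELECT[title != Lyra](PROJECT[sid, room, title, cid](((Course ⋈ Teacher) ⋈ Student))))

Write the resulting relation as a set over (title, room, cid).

{(Delta, 21, bio), (Delta, 21, k2), (Zephyr, 21, bio), (Zephyr, 21, k2)}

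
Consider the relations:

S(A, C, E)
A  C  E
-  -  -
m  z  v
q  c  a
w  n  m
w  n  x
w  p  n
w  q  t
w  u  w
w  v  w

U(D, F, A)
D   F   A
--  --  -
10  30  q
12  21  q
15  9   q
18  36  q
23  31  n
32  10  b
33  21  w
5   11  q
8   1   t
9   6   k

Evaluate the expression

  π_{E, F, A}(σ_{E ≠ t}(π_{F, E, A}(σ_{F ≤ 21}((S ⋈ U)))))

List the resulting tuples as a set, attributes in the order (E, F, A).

{(a, 11, q), (a, 21, q), (a, 9, q), (m, 21, w), (n, 21, w), (w, 21, w), (x, 21, w)}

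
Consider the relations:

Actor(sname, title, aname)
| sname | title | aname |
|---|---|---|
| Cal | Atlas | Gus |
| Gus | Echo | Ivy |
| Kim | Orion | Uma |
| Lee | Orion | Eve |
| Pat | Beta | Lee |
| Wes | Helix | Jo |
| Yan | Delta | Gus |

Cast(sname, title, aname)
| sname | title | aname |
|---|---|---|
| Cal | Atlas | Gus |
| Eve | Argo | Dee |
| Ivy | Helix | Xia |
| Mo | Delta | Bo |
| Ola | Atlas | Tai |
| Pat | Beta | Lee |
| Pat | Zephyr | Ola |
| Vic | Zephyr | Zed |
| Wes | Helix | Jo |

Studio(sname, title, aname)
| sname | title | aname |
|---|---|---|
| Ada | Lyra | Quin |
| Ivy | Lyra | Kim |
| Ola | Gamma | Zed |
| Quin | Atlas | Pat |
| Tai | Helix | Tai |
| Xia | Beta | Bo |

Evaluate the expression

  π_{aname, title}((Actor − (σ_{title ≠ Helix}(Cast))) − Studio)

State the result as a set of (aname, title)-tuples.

{(Eve, Orion), (Gus, Delta), (Ivy, Echo), (Jo, Helix), (Uma, Orion)}

σ[title ≠ Helix]: keep tuples satisfying title ≠ Helix → {(Cal, Atlas, Gus), (Eve, Argo, Dee), (Mo, Delta, Bo), (Ola, Atlas, Tai), (Pat, Beta, Lee), (Pat, Zephyr, Ola), (Vic, Zephyr, Zed)}
Set difference of the two operands is {(Gus, Echo, Ivy), (Kim, Orion, Uma), (Lee, Orion, Eve), (Wes, Helix, Jo), (Yan, Delta, Gus)}.
Set difference of the two operands is {(Gus, Echo, Ivy), (Kim, Orion, Uma), (Lee, Orion, Eve), (Wes, Helix, Jo), (Yan, Delta, Gus)}.
π_{aname, title} gives {(Eve, Orion), (Gus, Delta), (Ivy, Echo), (Jo, Helix), (Uma, Orion)}.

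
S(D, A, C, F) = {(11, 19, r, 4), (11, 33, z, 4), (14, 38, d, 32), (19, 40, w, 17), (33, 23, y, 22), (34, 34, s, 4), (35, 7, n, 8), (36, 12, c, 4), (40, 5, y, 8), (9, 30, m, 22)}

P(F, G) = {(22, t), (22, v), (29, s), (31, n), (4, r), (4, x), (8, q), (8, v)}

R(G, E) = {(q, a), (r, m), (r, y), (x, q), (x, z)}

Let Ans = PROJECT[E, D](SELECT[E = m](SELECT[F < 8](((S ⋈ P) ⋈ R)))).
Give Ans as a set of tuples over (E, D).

S ⋈ P (natural join on F): {(11, 19, r, 4, r), (11, 19, r, 4, x), (11, 33, z, 4, r), (11, 33, z, 4, x), (33, 23, y, 22, t), (33, 23, y, 22, v), (34, 34, s, 4, r), (34, 34, s, 4, x), (35, 7, n, 8, q), (35, 7, n, 8, v), (36, 12, c, 4, r), (36, 12, c, 4, x), (40, 5, y, 8, q), (40, 5, y, 8, v), (9, 30, m, 22, t), (9, 30, m, 22, v)}
(S ⋈ P) ⋈ R (natural join on G): {(11, 19, r, 4, r, m), (11, 19, r, 4, r, y), (11, 19, r, 4, x, q), (11, 19, r, 4, x, z), (11, 33, z, 4, r, m), (11, 33, z, 4, r, y), (11, 33, z, 4, x, q), (11, 33, z, 4, x, z), (34, 34, s, 4, r, m), (34, 34, s, 4, r, y), (34, 34, s, 4, x, q), (34, 34, s, 4, x, z), (35, 7, n, 8, q, a), (36, 12, c, 4, r, m), (36, 12, c, 4, r, y), (36, 12, c, 4, x, q), (36, 12, c, 4, x, z), (40, 5, y, 8, q, a)}
σ[F < 8]: keep tuples satisfying F < 8 → {(11, 19, r, 4, r, m), (11, 19, r, 4, r, y), (11, 19, r, 4, x, q), (11, 19, r, 4, x, z), (11, 33, z, 4, r, m), (11, 33, z, 4, r, y), (11, 33, z, 4, x, q), (11, 33, z, 4, x, z), (34, 34, s, 4, r, m), (34, 34, s, 4, r, y), (34, 34, s, 4, x, q), (34, 34, s, 4, x, z), (36, 12, c, 4, r, m), (36, 12, c, 4, r, y), (36, 12, c, 4, x, q), (36, 12, c, 4, x, z)}
σ[E = m]: keep tuples satisfying E = m → {(11, 19, r, 4, r, m), (11, 33, z, 4, r, m), (34, 34, s, 4, r, m), (36, 12, c, 4, r, m)}
Keep only column(s) E, D (1 duplicate(s) eliminated): {(m, 11), (m, 34), (m, 36)}

{(m, 11), (m, 34), (m, 36)}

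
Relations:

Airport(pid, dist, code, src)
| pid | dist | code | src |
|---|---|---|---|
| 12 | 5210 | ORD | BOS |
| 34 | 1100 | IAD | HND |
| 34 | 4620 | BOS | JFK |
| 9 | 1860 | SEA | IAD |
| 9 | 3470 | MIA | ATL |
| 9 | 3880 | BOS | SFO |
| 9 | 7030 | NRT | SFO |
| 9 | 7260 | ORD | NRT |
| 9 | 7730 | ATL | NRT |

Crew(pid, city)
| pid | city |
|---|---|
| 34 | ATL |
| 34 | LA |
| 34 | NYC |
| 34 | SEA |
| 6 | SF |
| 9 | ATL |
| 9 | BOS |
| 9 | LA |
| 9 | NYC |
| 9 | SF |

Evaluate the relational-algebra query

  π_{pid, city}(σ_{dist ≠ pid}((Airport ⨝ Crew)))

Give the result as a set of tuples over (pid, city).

Joining Airport and Crew on pid yields {(34, 1100, IAD, HND, ATL), (34, 1100, IAD, HND, LA), (34, 1100, IAD, HND, NYC), (34, 1100, IAD, HND, SEA), (34, 4620, BOS, JFK, ATL), (34, 4620, BOS, JFK, LA), (34, 4620, BOS, JFK, NYC), (34, 4620, BOS, JFK, SEA), (9, 1860, SEA, IAD, ATL), (9, 1860, SEA, IAD, BOS), (9, 1860, SEA, IAD, LA), (9, 1860, SEA, IAD, NYC), (9, 1860, SEA, IAD, SF), (9, 3470, MIA, ATL, ATL), (9, 3470, MIA, ATL, BOS), (9, 3470, MIA, ATL, LA), (9, 3470, MIA, ATL, NYC), (9, 3470, MIA, ATL, SF), (9, 3880, BOS, SFO, ATL), (9, 3880, BOS, SFO, BOS), (9, 3880, BOS, SFO, LA), (9, 3880, BOS, SFO, NYC), (9, 3880, BOS, SFO, SF), (9, 7030, NRT, SFO, ATL), (9, 7030, NRT, SFO, BOS), (9, 7030, NRT, SFO, LA), (9, 7030, NRT, SFO, NYC), (9, 7030, NRT, SFO, SF), (9, 7260, ORD, NRT, ATL), (9, 7260, ORD, NRT, BOS), (9, 7260, ORD, NRT, LA), (9, 7260, ORD, NRT, NYC), (9, 7260, ORD, NRT, SF), (9, 7730, ATL, NRT, ATL), (9, 7730, ATL, NRT, BOS), (9, 7730, ATL, NRT, LA), (9, 7730, ATL, NRT, NYC), (9, 7730, ATL, NRT, SF)}.
Apply σ_{dist ≠ pid}; surviving tuples: {(34, 1100, IAD, HND, ATL), (34, 1100, IAD, HND, LA), (34, 1100, IAD, HND, NYC), (34, 1100, IAD, HND, SEA), (34, 4620, BOS, JFK, ATL), (34, 4620, BOS, JFK, LA), (34, 4620, BOS, JFK, NYC), (34, 4620, BOS, JFK, SEA), (9, 1860, SEA, IAD, ATL), (9, 1860, SEA, IAD, BOS), (9, 1860, SEA, IAD, LA), (9, 1860, SEA, IAD, NYC), (9, 1860, SEA, IAD, SF), (9, 3470, MIA, ATL, ATL), (9, 3470, MIA, ATL, BOS), (9, 3470, MIA, ATL, LA), (9, 3470, MIA, ATL, NYC), (9, 3470, MIA, ATL, SF), (9, 3880, BOS, SFO, ATL), (9, 3880, BOS, SFO, BOS), (9, 3880, BOS, SFO, LA), (9, 3880, BOS, SFO, NYC), (9, 3880, BOS, SFO, SF), (9, 7030, NRT, SFO, ATL), (9, 7030, NRT, SFO, BOS), (9, 7030, NRT, SFO, LA), (9, 7030, NRT, SFO, NYC), (9, 7030, NRT, SFO, SF), (9, 7260, ORD, NRT, ATL), (9, 7260, ORD, NRT, BOS), (9, 7260, ORD, NRT, LA), (9, 7260, ORD, NRT, NYC), (9, 7260, ORD, NRT, SF), (9, 7730, ATL, NRT, ATL), (9, 7730, ATL, NRT, BOS), (9, 7730, ATL, NRT, LA), (9, 7730, ATL, NRT, NYC), (9, 7730, ATL, NRT, SF)}
π_{pid, city} gives {(34, ATL), (34, LA), (34, NYC), (34, SEA), (9, ATL), (9, BOS), (9, LA), (9, NYC), (9, SF)} (29 duplicate(s) eliminated).

{(34, ATL), (34, LA), (34, NYC), (34, SEA), (9, ATL), (9, BOS), (9, LA), (9, NYC), (9, SF)}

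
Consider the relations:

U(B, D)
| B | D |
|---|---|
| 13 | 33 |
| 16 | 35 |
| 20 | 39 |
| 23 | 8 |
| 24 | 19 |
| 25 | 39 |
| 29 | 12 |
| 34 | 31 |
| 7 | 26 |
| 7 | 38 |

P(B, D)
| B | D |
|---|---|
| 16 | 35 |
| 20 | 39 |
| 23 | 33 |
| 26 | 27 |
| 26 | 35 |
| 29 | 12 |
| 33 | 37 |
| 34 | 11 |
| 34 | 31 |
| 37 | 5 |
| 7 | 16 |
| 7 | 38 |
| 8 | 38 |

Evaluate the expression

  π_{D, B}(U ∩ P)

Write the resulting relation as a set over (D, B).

Taking the intersection: {(16, 35), (20, 39), (29, 12), (34, 31), (7, 38)}
Keep only column(s) D, B: {(12, 29), (31, 34), (35, 16), (38, 7), (39, 20)}

{(12, 29), (31, 34), (35, 16), (38, 7), (39, 20)}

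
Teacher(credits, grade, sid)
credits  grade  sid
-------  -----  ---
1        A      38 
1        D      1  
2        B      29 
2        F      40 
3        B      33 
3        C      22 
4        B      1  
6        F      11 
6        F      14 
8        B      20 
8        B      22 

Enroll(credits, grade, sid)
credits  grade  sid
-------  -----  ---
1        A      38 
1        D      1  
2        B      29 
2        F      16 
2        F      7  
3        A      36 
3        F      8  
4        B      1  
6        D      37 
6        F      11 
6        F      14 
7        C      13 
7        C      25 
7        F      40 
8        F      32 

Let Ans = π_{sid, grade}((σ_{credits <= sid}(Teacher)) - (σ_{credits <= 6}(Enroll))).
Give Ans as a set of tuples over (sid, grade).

{(20, B), (22, B), (22, C), (33, B), (40, F)}

Selection credits <= sid: {(1, A, 38), (1, D, 1), (2, B, 29), (2, F, 40), (3, B, 33), (3, C, 22), (6, F, 11), (6, F, 14), (8, B, 20), (8, B, 22)}
Selection credits <= 6: {(1, A, 38), (1, D, 1), (2, B, 29), (2, F, 16), (2, F, 7), (3, A, 36), (3, F, 8), (4, B, 1), (6, D, 37), (6, F, 11), (6, F, 14)}
Taking the difference: {(2, F, 40), (3, B, 33), (3, C, 22), (8, B, 20), (8, B, 22)}
π_{sid, grade} gives {(20, B), (22, B), (22, C), (33, B), (40, F)}.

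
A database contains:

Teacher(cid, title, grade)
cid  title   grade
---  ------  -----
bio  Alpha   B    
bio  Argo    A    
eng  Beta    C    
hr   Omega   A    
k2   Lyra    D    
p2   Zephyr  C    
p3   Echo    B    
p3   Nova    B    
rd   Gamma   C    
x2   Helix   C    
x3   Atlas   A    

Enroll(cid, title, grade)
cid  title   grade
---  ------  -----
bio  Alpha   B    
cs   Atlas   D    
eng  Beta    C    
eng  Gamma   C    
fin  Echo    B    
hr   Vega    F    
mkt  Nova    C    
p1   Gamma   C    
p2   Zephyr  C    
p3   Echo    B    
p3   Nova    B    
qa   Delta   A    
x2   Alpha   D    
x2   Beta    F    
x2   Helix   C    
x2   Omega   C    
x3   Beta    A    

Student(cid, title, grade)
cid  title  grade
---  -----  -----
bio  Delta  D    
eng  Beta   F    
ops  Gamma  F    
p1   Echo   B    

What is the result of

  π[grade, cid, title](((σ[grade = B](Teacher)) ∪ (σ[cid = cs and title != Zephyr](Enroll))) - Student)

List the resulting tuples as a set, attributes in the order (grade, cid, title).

Apply σ_{grade = B}; surviving tuples: {(bio, Alpha, B), (p3, Echo, B), (p3, Nova, B)}
Apply σ_{cid = cs and title != Zephyr}; surviving tuples: {(cs, Atlas, D)}
Taking the union: {(bio, Alpha, B), (cs, Atlas, D), (p3, Echo, B), (p3, Nova, B)}
Taking the difference: {(bio, Alpha, B), (cs, Atlas, D), (p3, Echo, B), (p3, Nova, B)}
π_{grade, cid, title} gives {(B, bio, Alpha), (B, p3, Echo), (B, p3, Nova), (D, cs, Atlas)}.

{(B, bio, Alpha), (B, p3, Echo), (B, p3, Nova), (D, cs, Atlas)}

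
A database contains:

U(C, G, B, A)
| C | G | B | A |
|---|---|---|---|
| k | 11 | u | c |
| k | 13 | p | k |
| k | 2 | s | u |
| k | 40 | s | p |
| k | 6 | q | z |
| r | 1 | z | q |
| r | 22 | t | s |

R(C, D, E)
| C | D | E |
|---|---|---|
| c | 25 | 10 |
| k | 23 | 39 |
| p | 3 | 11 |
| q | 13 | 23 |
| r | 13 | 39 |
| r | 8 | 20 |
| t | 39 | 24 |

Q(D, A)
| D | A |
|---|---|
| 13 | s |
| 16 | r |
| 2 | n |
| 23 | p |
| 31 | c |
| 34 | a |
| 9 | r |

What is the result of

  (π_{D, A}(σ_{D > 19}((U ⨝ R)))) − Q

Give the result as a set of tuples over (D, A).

U ⋈ R (natural join on C): {(k, 11, u, c, 23, 39), (k, 13, p, k, 23, 39), (k, 2, s, u, 23, 39), (k, 40, s, p, 23, 39), (k, 6, q, z, 23, 39), (r, 1, z, q, 13, 39), (r, 1, z, q, 8, 20), (r, 22, t, s, 13, 39), (r, 22, t, s, 8, 20)}
Filtering on D > 19 leaves {(k, 11, u, c, 23, 39), (k, 13, p, k, 23, 39), (k, 2, s, u, 23, 39), (k, 40, s, p, 23, 39), (k, 6, q, z, 23, 39)}.
π_{D, A} gives {(23, c), (23, k), (23, p), (23, u), (23, z)}.
Taking the difference: {(23, c), (23, k), (23, u), (23, z)}

{(23, c), (23, k), (23, u), (23, z)}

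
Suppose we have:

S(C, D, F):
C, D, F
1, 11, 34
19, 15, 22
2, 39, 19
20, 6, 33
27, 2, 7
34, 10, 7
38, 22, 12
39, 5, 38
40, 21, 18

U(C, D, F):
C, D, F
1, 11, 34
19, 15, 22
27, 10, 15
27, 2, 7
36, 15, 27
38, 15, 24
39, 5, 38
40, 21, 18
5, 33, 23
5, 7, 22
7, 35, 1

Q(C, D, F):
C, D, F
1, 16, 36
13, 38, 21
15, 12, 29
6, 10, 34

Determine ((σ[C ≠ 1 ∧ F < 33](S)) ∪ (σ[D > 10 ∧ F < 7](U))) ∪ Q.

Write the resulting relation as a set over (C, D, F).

{(1, 16, 36), (13, 38, 21), (15, 12, 29), (19, 15, 22), (2, 39, 19), (27, 2, 7), (34, 10, 7), (38, 22, 12), (40, 21, 18), (6, 10, 34), (7, 35, 1)}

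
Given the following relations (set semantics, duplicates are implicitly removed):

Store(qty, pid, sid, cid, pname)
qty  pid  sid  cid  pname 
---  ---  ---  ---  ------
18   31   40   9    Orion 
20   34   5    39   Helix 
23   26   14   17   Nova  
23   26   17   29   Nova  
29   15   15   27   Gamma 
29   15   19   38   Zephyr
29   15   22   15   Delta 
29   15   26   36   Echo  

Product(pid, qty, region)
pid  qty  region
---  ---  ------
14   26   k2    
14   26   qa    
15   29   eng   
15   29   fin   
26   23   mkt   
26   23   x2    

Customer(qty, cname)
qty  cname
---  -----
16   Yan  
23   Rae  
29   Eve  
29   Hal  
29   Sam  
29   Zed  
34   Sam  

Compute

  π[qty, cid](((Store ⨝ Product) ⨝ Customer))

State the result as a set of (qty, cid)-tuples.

Natural join on qty, pid: {(23, 26, 14, 17, Nova, mkt), (23, 26, 14, 17, Nova, x2), (23, 26, 17, 29, Nova, mkt), (23, 26, 17, 29, Nova, x2), (29, 15, 15, 27, Gamma, eng), (29, 15, 15, 27, Gamma, fin), (29, 15, 19, 38, Zephyr, eng), (29, 15, 19, 38, Zephyr, fin), (29, 15, 22, 15, Delta, eng), (29, 15, 22, 15, Delta, fin), (29, 15, 26, 36, Echo, eng), (29, 15, 26, 36, Echo, fin)}
Natural join on qty: {(23, 26, 14, 17, Nova, mkt, Rae), (23, 26, 14, 17, Nova, x2, Rae), (23, 26, 17, 29, Nova, mkt, Rae), (23, 26, 17, 29, Nova, x2, Rae), (29, 15, 15, 27, Gamma, eng, Eve), (29, 15, 15, 27, Gamma, eng, Hal), (29, 15, 15, 27, Gamma, eng, Sam), (29, 15, 15, 27, Gamma, eng, Zed), (29, 15, 15, 27, Gamma, fin, Eve), (29, 15, 15, 27, Gamma, fin, Hal), (29, 15, 15, 27, Gamma, fin, Sam), (29, 15, 15, 27, Gamma, fin, Zed), (29, 15, 19, 38, Zephyr, eng, Eve), (29, 15, 19, 38, Zephyr, eng, Hal), (29, 15, 19, 38, Zephyr, eng, Sam), (29, 15, 19, 38, Zephyr, eng, Zed), (29, 15, 19, 38, Zephyr, fin, Eve), (29, 15, 19, 38, Zephyr, fin, Hal), (29, 15, 19, 38, Zephyr, fin, Sam), (29, 15, 19, 38, Zephyr, fin, Zed), (29, 15, 22, 15, Delta, eng, Eve), (29, 15, 22, 15, Delta, eng, Hal), (29, 15, 22, 15, Delta, eng, Sam), (29, 15, 22, 15, Delta, eng, Zed), (29, 15, 22, 15, Delta, fin, Eve), (29, 15, 22, 15, Delta, fin, Hal), (29, 15, 22, 15, Delta, fin, Sam), (29, 15, 22, 15, Delta, fin, Zed), (29, 15, 26, 36, Echo, eng, Eve), (29, 15, 26, 36, Echo, eng, Hal), (29, 15, 26, 36, Echo, eng, Sam), (29, 15, 26, 36, Echo, eng, Zed), (29, 15, 26, 36, Echo, fin, Eve), (29, 15, 26, 36, Echo, fin, Hal), (29, 15, 26, 36, Echo, fin, Sam), (29, 15, 26, 36, Echo, fin, Zed)}
π[qty, cid]: project onto (qty, cid) (30 duplicate(s) eliminated) → {(23, 17), (23, 29), (29, 15), (29, 27), (29, 36), (29, 38)}

{(23, 17), (23, 29), (29, 15), (29, 27), (29, 36), (29, 38)}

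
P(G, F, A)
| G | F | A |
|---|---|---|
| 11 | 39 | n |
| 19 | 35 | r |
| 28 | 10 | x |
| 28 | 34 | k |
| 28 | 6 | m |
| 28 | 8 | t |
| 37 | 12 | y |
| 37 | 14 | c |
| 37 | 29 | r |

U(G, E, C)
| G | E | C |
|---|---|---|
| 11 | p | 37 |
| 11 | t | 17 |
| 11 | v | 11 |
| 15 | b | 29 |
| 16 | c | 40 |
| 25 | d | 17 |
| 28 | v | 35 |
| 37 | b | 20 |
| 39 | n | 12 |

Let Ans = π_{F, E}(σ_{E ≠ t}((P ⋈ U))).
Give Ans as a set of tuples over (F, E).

{(10, v), (12, b), (14, b), (29, b), (34, v), (39, p), (39, v), (6, v), (8, v)}

Natural join on G: {(11, 39, n, p, 37), (11, 39, n, t, 17), (11, 39, n, v, 11), (28, 10, x, v, 35), (28, 34, k, v, 35), (28, 6, m, v, 35), (28, 8, t, v, 35), (37, 12, y, b, 20), (37, 14, c, b, 20), (37, 29, r, b, 20)}
Filtering on E ≠ t leaves {(11, 39, n, p, 37), (11, 39, n, v, 11), (28, 10, x, v, 35), (28, 34, k, v, 35), (28, 6, m, v, 35), (28, 8, t, v, 35), (37, 12, y, b, 20), (37, 14, c, b, 20), (37, 29, r, b, 20)}.
Projecting to F, E: {(10, v), (12, b), (14, b), (29, b), (34, v), (39, p), (39, v), (6, v), (8, v)}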